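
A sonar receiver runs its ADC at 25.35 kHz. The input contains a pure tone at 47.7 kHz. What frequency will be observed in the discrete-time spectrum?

3 kHz

47.7 kHz mod fs = 22.35 kHz.
22.35 kHz > fs/2 = 12.675 kHz, folds to fs − 22.35 kHz = 3 kHz.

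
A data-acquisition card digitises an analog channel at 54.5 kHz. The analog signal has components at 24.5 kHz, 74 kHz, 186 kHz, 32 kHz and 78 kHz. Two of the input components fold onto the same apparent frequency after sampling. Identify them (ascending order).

fs/2 = 27.25 kHz.
24.5 kHz ≤ fs/2 = 27.25 kHz, passes unchanged.
74 kHz mod fs = 19.5 kHz.
19.5 kHz ≤ fs/2 = 27.25 kHz, appears at 19.5 kHz.
186 kHz mod fs = 22.5 kHz.
22.5 kHz ≤ fs/2 = 27.25 kHz, appears at 22.5 kHz.
32 kHz > fs/2 = 27.25 kHz, folds to fs − 32 kHz = 22.5 kHz.
78 kHz mod fs = 23.5 kHz.
23.5 kHz ≤ fs/2 = 27.25 kHz, appears at 23.5 kHz.
32 kHz and 186 kHz both map to 22.5 kHz.

32 kHz, 186 kHz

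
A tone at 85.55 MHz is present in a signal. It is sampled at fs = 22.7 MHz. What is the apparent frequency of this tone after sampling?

5.25 MHz

85.55 MHz mod fs = 17.45 MHz.
17.45 MHz > fs/2 = 11.35 MHz, folds to fs − 17.45 MHz = 5.25 MHz.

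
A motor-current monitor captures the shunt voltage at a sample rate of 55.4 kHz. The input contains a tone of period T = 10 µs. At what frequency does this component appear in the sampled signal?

T = 10 µs → f = 1/T = 100 kHz.
100 kHz mod fs = 44.6 kHz.
44.6 kHz > fs/2 = 27.7 kHz, folds to fs − 44.6 kHz = 10.8 kHz.

10.8 kHz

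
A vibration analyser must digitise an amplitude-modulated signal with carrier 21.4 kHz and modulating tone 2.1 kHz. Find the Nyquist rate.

AM sidebands sit at fc ± fm = 19.3 kHz and 23.5 kHz.
Highest-frequency component: 23.5 kHz.
Nyquist rate = 2 × 23.5 kHz = 47 kHz.

47 kHz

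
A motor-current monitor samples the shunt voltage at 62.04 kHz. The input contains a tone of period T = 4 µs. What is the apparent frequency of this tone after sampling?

T = 4 µs → f = 1/T = 250 kHz.
250 kHz mod fs = 1.84 kHz.
1.84 kHz ≤ fs/2 = 31.02 kHz, appears at 1.84 kHz.

1.84 kHz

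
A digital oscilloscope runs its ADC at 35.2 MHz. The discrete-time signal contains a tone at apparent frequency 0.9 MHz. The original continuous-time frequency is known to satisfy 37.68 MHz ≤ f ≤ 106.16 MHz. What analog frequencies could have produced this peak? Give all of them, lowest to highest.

69.5 MHz, 71.3 MHz, 104.7 MHz

Frequencies that alias to 0.9 MHz are k·fs ± 0.9 MHz for integer k ≥ 0.
k=0: 0.9 MHz.
k=1: 34.3 MHz, 36.1 MHz.
k=2: 69.5 MHz, 71.3 MHz.
k=3: 104.7 MHz, 106.5 MHz.
k=4: 139.9 MHz, 141.7 MHz.
Within [37.68 MHz, 106.16 MHz]: 69.5 MHz, 71.3 MHz, 104.7 MHz.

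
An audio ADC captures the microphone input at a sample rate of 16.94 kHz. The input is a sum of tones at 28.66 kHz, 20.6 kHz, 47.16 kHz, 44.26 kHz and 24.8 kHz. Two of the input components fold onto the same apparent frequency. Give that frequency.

fs/2 = 8.47 kHz.
28.66 kHz mod fs = 11.72 kHz.
11.72 kHz > fs/2 = 8.47 kHz, folds to fs − 11.72 kHz = 5.22 kHz.
20.6 kHz mod fs = 3.66 kHz.
3.66 kHz ≤ fs/2 = 8.47 kHz, appears at 3.66 kHz.
47.16 kHz mod fs = 13.28 kHz.
13.28 kHz > fs/2 = 8.47 kHz, folds to fs − 13.28 kHz = 3.66 kHz.
44.26 kHz mod fs = 10.38 kHz.
10.38 kHz > fs/2 = 8.47 kHz, folds to fs − 10.38 kHz = 6.56 kHz.
24.8 kHz mod fs = 7.86 kHz.
7.86 kHz ≤ fs/2 = 8.47 kHz, appears at 7.86 kHz.
20.6 kHz and 47.16 kHz both map to 3.66 kHz.

3.66 kHz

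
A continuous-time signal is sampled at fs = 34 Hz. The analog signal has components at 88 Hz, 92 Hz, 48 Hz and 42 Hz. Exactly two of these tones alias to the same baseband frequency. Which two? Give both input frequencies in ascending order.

fs/2 = 17 Hz.
88 Hz mod fs = 20 Hz.
20 Hz > fs/2 = 17 Hz, folds to fs − 20 Hz = 14 Hz.
92 Hz mod fs = 24 Hz.
24 Hz > fs/2 = 17 Hz, folds to fs − 24 Hz = 10 Hz.
48 Hz mod fs = 14 Hz.
14 Hz ≤ fs/2 = 17 Hz, appears at 14 Hz.
42 Hz mod fs = 8 Hz.
8 Hz ≤ fs/2 = 17 Hz, appears at 8 Hz.
48 Hz and 88 Hz both map to 14 Hz.

48 Hz, 88 Hz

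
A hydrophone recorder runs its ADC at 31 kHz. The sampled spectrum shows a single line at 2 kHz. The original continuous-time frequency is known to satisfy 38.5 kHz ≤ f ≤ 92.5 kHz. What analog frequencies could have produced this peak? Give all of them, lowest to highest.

60 kHz, 64 kHz, 91 kHz

Frequencies that alias to 2 kHz are k·fs ± 2 kHz for integer k ≥ 0.
k=0: 2 kHz.
k=1: 29 kHz, 33 kHz.
k=2: 60 kHz, 64 kHz.
k=3: 91 kHz, 95 kHz.
k=4: 122 kHz, 126 kHz.
Within [38.5 kHz, 92.5 kHz]: 60 kHz, 64 kHz, 91 kHz.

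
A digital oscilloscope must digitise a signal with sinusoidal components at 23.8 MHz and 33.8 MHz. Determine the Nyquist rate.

Highest-frequency component: 33.8 MHz.
Nyquist rate = 2 × 33.8 MHz = 67.6 MHz.

67.6 MHz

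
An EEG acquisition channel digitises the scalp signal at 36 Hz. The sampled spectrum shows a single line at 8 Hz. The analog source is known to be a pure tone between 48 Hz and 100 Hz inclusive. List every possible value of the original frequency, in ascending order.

64 Hz, 80 Hz, 100 Hz

Frequencies that alias to 8 Hz are k·fs ± 8 Hz for integer k ≥ 0.
k=0: 8 Hz.
k=1: 28 Hz, 44 Hz.
k=2: 64 Hz, 80 Hz.
k=3: 100 Hz, 116 Hz.
k=4: 136 Hz, 152 Hz.
Within [48 Hz, 100 Hz]: 64 Hz, 80 Hz, 100 Hz.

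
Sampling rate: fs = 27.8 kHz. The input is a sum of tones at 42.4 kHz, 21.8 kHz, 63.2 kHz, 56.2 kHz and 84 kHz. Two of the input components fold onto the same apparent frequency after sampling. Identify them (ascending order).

56.2 kHz, 84 kHz

fs/2 = 13.9 kHz.
42.4 kHz mod fs = 14.6 kHz.
14.6 kHz > fs/2 = 13.9 kHz, folds to fs − 14.6 kHz = 13.2 kHz.
21.8 kHz > fs/2 = 13.9 kHz, folds to fs − 21.8 kHz = 6 kHz.
63.2 kHz mod fs = 7.6 kHz.
7.6 kHz ≤ fs/2 = 13.9 kHz, appears at 7.6 kHz.
56.2 kHz mod fs = 0.6 kHz.
0.6 kHz ≤ fs/2 = 13.9 kHz, appears at 0.6 kHz.
84 kHz mod fs = 0.6 kHz.
0.6 kHz ≤ fs/2 = 13.9 kHz, appears at 0.6 kHz.
56.2 kHz and 84 kHz both map to 0.6 kHz.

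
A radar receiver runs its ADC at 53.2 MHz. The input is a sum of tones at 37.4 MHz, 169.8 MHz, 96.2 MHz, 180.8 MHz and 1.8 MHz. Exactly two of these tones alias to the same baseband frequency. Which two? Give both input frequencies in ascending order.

96.2 MHz, 169.8 MHz

fs/2 = 26.6 MHz.
37.4 MHz > fs/2 = 26.6 MHz, folds to fs − 37.4 MHz = 15.8 MHz.
169.8 MHz mod fs = 10.2 MHz.
10.2 MHz ≤ fs/2 = 26.6 MHz, appears at 10.2 MHz.
96.2 MHz mod fs = 43 MHz.
43 MHz > fs/2 = 26.6 MHz, folds to fs − 43 MHz = 10.2 MHz.
180.8 MHz mod fs = 21.2 MHz.
21.2 MHz ≤ fs/2 = 26.6 MHz, appears at 21.2 MHz.
1.8 MHz ≤ fs/2 = 26.6 MHz, passes unchanged.
96.2 MHz and 169.8 MHz both map to 10.2 MHz.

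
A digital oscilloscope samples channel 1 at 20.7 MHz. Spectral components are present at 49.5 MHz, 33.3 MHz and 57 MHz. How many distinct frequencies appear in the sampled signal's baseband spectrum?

2

fs/2 = 10.35 MHz.
49.5 MHz mod fs = 8.1 MHz.
8.1 MHz ≤ fs/2 = 10.35 MHz, appears at 8.1 MHz.
33.3 MHz mod fs = 12.6 MHz.
12.6 MHz > fs/2 = 10.35 MHz, folds to fs − 12.6 MHz = 8.1 MHz.
57 MHz mod fs = 15.6 MHz.
15.6 MHz > fs/2 = 10.35 MHz, folds to fs − 15.6 MHz = 5.1 MHz.
Distinct values: {5.1 MHz, 8.1 MHz} → 2.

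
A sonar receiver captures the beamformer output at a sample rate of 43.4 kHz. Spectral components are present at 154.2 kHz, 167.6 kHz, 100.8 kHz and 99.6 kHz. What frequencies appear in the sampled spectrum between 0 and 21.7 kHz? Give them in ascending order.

6 kHz, 12.8 kHz, 14 kHz, 19.4 kHz

fs/2 = 21.7 kHz.
154.2 kHz mod fs = 24 kHz.
24 kHz > fs/2 = 21.7 kHz, folds to fs − 24 kHz = 19.4 kHz.
167.6 kHz mod fs = 37.4 kHz.
37.4 kHz > fs/2 = 21.7 kHz, folds to fs − 37.4 kHz = 6 kHz.
100.8 kHz mod fs = 14 kHz.
14 kHz ≤ fs/2 = 21.7 kHz, appears at 14 kHz.
99.6 kHz mod fs = 12.8 kHz.
12.8 kHz ≤ fs/2 = 21.7 kHz, appears at 12.8 kHz.
Distinct values: {6 kHz, 12.8 kHz, 14 kHz, 19.4 kHz}.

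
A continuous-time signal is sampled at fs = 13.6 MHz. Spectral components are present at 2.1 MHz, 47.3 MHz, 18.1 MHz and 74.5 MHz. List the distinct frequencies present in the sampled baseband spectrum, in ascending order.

2.1 MHz, 4.5 MHz, 6.5 MHz

fs/2 = 6.8 MHz.
2.1 MHz ≤ fs/2 = 6.8 MHz, passes unchanged.
47.3 MHz mod fs = 6.5 MHz.
6.5 MHz ≤ fs/2 = 6.8 MHz, appears at 6.5 MHz.
18.1 MHz mod fs = 4.5 MHz.
4.5 MHz ≤ fs/2 = 6.8 MHz, appears at 4.5 MHz.
74.5 MHz mod fs = 6.5 MHz.
6.5 MHz ≤ fs/2 = 6.8 MHz, appears at 6.5 MHz.
Distinct values: {2.1 MHz, 4.5 MHz, 6.5 MHz}.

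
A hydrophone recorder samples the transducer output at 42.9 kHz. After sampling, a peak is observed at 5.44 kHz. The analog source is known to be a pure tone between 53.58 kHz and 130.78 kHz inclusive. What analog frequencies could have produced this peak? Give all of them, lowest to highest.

Frequencies that alias to 5.44 kHz are k·fs ± 5.44 kHz for integer k ≥ 0.
k=0: 5.44 kHz.
k=1: 37.46 kHz, 48.34 kHz.
k=2: 80.36 kHz, 91.24 kHz.
k=3: 123.26 kHz, 134.14 kHz.
k=4: 166.16 kHz, 177.04 kHz.
Within [53.58 kHz, 130.78 kHz]: 80.36 kHz, 91.24 kHz, 123.26 kHz.

80.36 kHz, 91.24 kHz, 123.26 kHz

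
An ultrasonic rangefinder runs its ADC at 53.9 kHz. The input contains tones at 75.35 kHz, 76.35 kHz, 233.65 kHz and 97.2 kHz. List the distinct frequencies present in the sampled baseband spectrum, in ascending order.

10.6 kHz, 18.05 kHz, 21.45 kHz, 22.45 kHz

fs/2 = 26.95 kHz.
75.35 kHz mod fs = 21.45 kHz.
21.45 kHz ≤ fs/2 = 26.95 kHz, appears at 21.45 kHz.
76.35 kHz mod fs = 22.45 kHz.
22.45 kHz ≤ fs/2 = 26.95 kHz, appears at 22.45 kHz.
233.65 kHz mod fs = 18.05 kHz.
18.05 kHz ≤ fs/2 = 26.95 kHz, appears at 18.05 kHz.
97.2 kHz mod fs = 43.3 kHz.
43.3 kHz > fs/2 = 26.95 kHz, folds to fs − 43.3 kHz = 10.6 kHz.
Distinct values: {10.6 kHz, 18.05 kHz, 21.45 kHz, 22.45 kHz}.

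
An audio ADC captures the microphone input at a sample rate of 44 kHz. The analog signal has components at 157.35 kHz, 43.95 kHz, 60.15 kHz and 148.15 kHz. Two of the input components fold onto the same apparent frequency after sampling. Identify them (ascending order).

fs/2 = 22 kHz.
157.35 kHz mod fs = 25.35 kHz.
25.35 kHz > fs/2 = 22 kHz, folds to fs − 25.35 kHz = 18.65 kHz.
43.95 kHz > fs/2 = 22 kHz, folds to fs − 43.95 kHz = 0.05 kHz.
60.15 kHz mod fs = 16.15 kHz.
16.15 kHz ≤ fs/2 = 22 kHz, appears at 16.15 kHz.
148.15 kHz mod fs = 16.15 kHz.
16.15 kHz ≤ fs/2 = 22 kHz, appears at 16.15 kHz.
60.15 kHz and 148.15 kHz both map to 16.15 kHz.

60.15 kHz, 148.15 kHz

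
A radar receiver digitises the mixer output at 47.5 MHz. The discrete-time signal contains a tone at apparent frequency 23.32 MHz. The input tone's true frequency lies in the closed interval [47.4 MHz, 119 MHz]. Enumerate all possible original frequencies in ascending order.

Frequencies that alias to 23.32 MHz are k·fs ± 23.32 MHz for integer k ≥ 0.
k=0: 23.32 MHz.
k=1: 24.18 MHz, 70.82 MHz.
k=2: 71.68 MHz, 118.32 MHz.
k=3: 119.18 MHz, 165.82 MHz.
Within [47.4 MHz, 119 MHz]: 70.82 MHz, 71.68 MHz, 118.32 MHz.

70.82 MHz, 71.68 MHz, 118.32 MHz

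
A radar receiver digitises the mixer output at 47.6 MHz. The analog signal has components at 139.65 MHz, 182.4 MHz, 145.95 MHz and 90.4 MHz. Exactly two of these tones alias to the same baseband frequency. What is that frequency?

3.15 MHz

fs/2 = 23.8 MHz.
139.65 MHz mod fs = 44.45 MHz.
44.45 MHz > fs/2 = 23.8 MHz, folds to fs − 44.45 MHz = 3.15 MHz.
182.4 MHz mod fs = 39.6 MHz.
39.6 MHz > fs/2 = 23.8 MHz, folds to fs − 39.6 MHz = 8 MHz.
145.95 MHz mod fs = 3.15 MHz.
3.15 MHz ≤ fs/2 = 23.8 MHz, appears at 3.15 MHz.
90.4 MHz mod fs = 42.8 MHz.
42.8 MHz > fs/2 = 23.8 MHz, folds to fs − 42.8 MHz = 4.8 MHz.
139.65 MHz and 145.95 MHz both map to 3.15 MHz.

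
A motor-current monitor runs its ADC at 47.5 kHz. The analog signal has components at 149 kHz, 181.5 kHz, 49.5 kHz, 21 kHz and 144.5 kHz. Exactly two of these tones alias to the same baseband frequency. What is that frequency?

2 kHz

fs/2 = 23.75 kHz.
149 kHz mod fs = 6.5 kHz.
6.5 kHz ≤ fs/2 = 23.75 kHz, appears at 6.5 kHz.
181.5 kHz mod fs = 39 kHz.
39 kHz > fs/2 = 23.75 kHz, folds to fs − 39 kHz = 8.5 kHz.
49.5 kHz mod fs = 2 kHz.
2 kHz ≤ fs/2 = 23.75 kHz, appears at 2 kHz.
21 kHz ≤ fs/2 = 23.75 kHz, passes unchanged.
144.5 kHz mod fs = 2 kHz.
2 kHz ≤ fs/2 = 23.75 kHz, appears at 2 kHz.
49.5 kHz and 144.5 kHz both map to 2 kHz.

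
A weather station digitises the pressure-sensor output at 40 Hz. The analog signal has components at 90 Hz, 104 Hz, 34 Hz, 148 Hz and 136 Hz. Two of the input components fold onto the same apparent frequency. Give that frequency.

16 Hz

fs/2 = 20 Hz.
90 Hz mod fs = 10 Hz.
10 Hz ≤ fs/2 = 20 Hz, appears at 10 Hz.
104 Hz mod fs = 24 Hz.
24 Hz > fs/2 = 20 Hz, folds to fs − 24 Hz = 16 Hz.
34 Hz > fs/2 = 20 Hz, folds to fs − 34 Hz = 6 Hz.
148 Hz mod fs = 28 Hz.
28 Hz > fs/2 = 20 Hz, folds to fs − 28 Hz = 12 Hz.
136 Hz mod fs = 16 Hz.
16 Hz ≤ fs/2 = 20 Hz, appears at 16 Hz.
104 Hz and 136 Hz both map to 16 Hz.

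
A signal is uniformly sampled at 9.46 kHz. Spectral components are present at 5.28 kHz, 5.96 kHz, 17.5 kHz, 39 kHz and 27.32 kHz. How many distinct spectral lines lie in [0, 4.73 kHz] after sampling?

5

fs/2 = 4.73 kHz.
5.28 kHz > fs/2 = 4.73 kHz, folds to fs − 5.28 kHz = 4.18 kHz.
5.96 kHz > fs/2 = 4.73 kHz, folds to fs − 5.96 kHz = 3.5 kHz.
17.5 kHz mod fs = 8.04 kHz.
8.04 kHz > fs/2 = 4.73 kHz, folds to fs − 8.04 kHz = 1.42 kHz.
39 kHz mod fs = 1.16 kHz.
1.16 kHz ≤ fs/2 = 4.73 kHz, appears at 1.16 kHz.
27.32 kHz mod fs = 8.4 kHz.
8.4 kHz > fs/2 = 4.73 kHz, folds to fs − 8.4 kHz = 1.06 kHz.
Distinct values: {1.06 kHz, 1.16 kHz, 1.42 kHz, 3.5 kHz, 4.18 kHz} → 5.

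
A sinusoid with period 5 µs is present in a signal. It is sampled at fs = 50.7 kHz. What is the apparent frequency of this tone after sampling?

2.8 kHz

T = 5 µs → f = 1/T = 200 kHz.
200 kHz mod fs = 47.9 kHz.
47.9 kHz > fs/2 = 25.35 kHz, folds to fs − 47.9 kHz = 2.8 kHz.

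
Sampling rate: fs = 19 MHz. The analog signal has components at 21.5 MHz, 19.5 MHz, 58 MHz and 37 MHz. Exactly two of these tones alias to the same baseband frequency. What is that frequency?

fs/2 = 9.5 MHz.
21.5 MHz mod fs = 2.5 MHz.
2.5 MHz ≤ fs/2 = 9.5 MHz, appears at 2.5 MHz.
19.5 MHz mod fs = 0.5 MHz.
0.5 MHz ≤ fs/2 = 9.5 MHz, appears at 0.5 MHz.
58 MHz mod fs = 1 MHz.
1 MHz ≤ fs/2 = 9.5 MHz, appears at 1 MHz.
37 MHz mod fs = 18 MHz.
18 MHz > fs/2 = 9.5 MHz, folds to fs − 18 MHz = 1 MHz.
37 MHz and 58 MHz both map to 1 MHz.

1 MHz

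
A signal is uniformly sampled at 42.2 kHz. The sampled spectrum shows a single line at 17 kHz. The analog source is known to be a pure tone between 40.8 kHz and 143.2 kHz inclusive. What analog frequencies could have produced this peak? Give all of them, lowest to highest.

59.2 kHz, 67.4 kHz, 101.4 kHz, 109.6 kHz

Frequencies that alias to 17 kHz are k·fs ± 17 kHz for integer k ≥ 0.
k=0: 17 kHz.
k=1: 25.2 kHz, 59.2 kHz.
k=2: 67.4 kHz, 101.4 kHz.
k=3: 109.6 kHz, 143.6 kHz.
k=4: 151.8 kHz, 185.8 kHz.
Within [40.8 kHz, 143.2 kHz]: 59.2 kHz, 67.4 kHz, 101.4 kHz, 109.6 kHz.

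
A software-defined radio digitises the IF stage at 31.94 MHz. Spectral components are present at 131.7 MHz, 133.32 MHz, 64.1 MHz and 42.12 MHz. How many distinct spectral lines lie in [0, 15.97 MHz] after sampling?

fs/2 = 15.97 MHz.
131.7 MHz mod fs = 3.94 MHz.
3.94 MHz ≤ fs/2 = 15.97 MHz, appears at 3.94 MHz.
133.32 MHz mod fs = 5.56 MHz.
5.56 MHz ≤ fs/2 = 15.97 MHz, appears at 5.56 MHz.
64.1 MHz mod fs = 0.22 MHz.
0.22 MHz ≤ fs/2 = 15.97 MHz, appears at 0.22 MHz.
42.12 MHz mod fs = 10.18 MHz.
10.18 MHz ≤ fs/2 = 15.97 MHz, appears at 10.18 MHz.
Distinct values: {0.22 MHz, 3.94 MHz, 5.56 MHz, 10.18 MHz} → 4.

4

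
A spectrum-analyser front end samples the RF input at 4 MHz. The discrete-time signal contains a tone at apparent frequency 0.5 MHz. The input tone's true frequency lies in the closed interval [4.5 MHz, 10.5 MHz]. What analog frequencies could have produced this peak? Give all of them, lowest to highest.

Frequencies that alias to 0.5 MHz are k·fs ± 0.5 MHz for integer k ≥ 0.
k=0: 0.5 MHz.
k=1: 3.5 MHz, 4.5 MHz.
k=2: 7.5 MHz, 8.5 MHz.
k=3: 11.5 MHz, 12.5 MHz.
Within [4.5 MHz, 10.5 MHz]: 4.5 MHz, 7.5 MHz, 8.5 MHz.

4.5 MHz, 7.5 MHz, 8.5 MHz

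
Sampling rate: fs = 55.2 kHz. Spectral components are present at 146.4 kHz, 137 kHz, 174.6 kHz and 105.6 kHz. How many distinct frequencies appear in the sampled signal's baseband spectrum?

fs/2 = 27.6 kHz.
146.4 kHz mod fs = 36 kHz.
36 kHz > fs/2 = 27.6 kHz, folds to fs − 36 kHz = 19.2 kHz.
137 kHz mod fs = 26.6 kHz.
26.6 kHz ≤ fs/2 = 27.6 kHz, appears at 26.6 kHz.
174.6 kHz mod fs = 9 kHz.
9 kHz ≤ fs/2 = 27.6 kHz, appears at 9 kHz.
105.6 kHz mod fs = 50.4 kHz.
50.4 kHz > fs/2 = 27.6 kHz, folds to fs − 50.4 kHz = 4.8 kHz.
Distinct values: {4.8 kHz, 9 kHz, 19.2 kHz, 26.6 kHz} → 4.

4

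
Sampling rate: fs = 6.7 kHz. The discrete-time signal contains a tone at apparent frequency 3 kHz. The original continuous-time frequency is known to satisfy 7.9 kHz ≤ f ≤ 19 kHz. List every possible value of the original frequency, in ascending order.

9.7 kHz, 10.4 kHz, 16.4 kHz, 17.1 kHz

Frequencies that alias to 3 kHz are k·fs ± 3 kHz for integer k ≥ 0.
k=0: 3 kHz.
k=1: 3.7 kHz, 9.7 kHz.
k=2: 10.4 kHz, 16.4 kHz.
k=3: 17.1 kHz, 23.1 kHz.
k=4: 23.8 kHz, 29.8 kHz.
Within [7.9 kHz, 19 kHz]: 9.7 kHz, 10.4 kHz, 16.4 kHz, 17.1 kHz.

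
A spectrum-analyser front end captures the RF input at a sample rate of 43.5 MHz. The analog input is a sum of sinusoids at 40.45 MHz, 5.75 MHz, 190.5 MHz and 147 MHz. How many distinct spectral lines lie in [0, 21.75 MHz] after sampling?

fs/2 = 21.75 MHz.
40.45 MHz > fs/2 = 21.75 MHz, folds to fs − 40.45 MHz = 3.05 MHz.
5.75 MHz ≤ fs/2 = 21.75 MHz, passes unchanged.
190.5 MHz mod fs = 16.5 MHz.
16.5 MHz ≤ fs/2 = 21.75 MHz, appears at 16.5 MHz.
147 MHz mod fs = 16.5 MHz.
16.5 MHz ≤ fs/2 = 21.75 MHz, appears at 16.5 MHz.
Distinct values: {3.05 MHz, 5.75 MHz, 16.5 MHz} → 3.

3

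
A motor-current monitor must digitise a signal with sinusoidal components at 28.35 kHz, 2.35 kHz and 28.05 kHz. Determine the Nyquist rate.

56.7 kHz

Highest-frequency component: 28.35 kHz.
Nyquist rate = 2 × 28.35 kHz = 56.7 kHz.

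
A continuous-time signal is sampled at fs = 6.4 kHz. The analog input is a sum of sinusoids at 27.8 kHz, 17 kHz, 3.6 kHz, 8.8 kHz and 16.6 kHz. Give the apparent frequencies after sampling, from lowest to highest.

fs/2 = 3.2 kHz.
27.8 kHz mod fs = 2.2 kHz.
2.2 kHz ≤ fs/2 = 3.2 kHz, appears at 2.2 kHz.
17 kHz mod fs = 4.2 kHz.
4.2 kHz > fs/2 = 3.2 kHz, folds to fs − 4.2 kHz = 2.2 kHz.
3.6 kHz > fs/2 = 3.2 kHz, folds to fs − 3.6 kHz = 2.8 kHz.
8.8 kHz mod fs = 2.4 kHz.
2.4 kHz ≤ fs/2 = 3.2 kHz, appears at 2.4 kHz.
16.6 kHz mod fs = 3.8 kHz.
3.8 kHz > fs/2 = 3.2 kHz, folds to fs − 3.8 kHz = 2.6 kHz.
Distinct values: {2.2 kHz, 2.4 kHz, 2.6 kHz, 2.8 kHz}.

2.2 kHz, 2.4 kHz, 2.6 kHz, 2.8 kHz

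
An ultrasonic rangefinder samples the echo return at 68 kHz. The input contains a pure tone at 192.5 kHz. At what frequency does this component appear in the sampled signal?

11.5 kHz

192.5 kHz mod fs = 56.5 kHz.
56.5 kHz > fs/2 = 34 kHz, folds to fs − 56.5 kHz = 11.5 kHz.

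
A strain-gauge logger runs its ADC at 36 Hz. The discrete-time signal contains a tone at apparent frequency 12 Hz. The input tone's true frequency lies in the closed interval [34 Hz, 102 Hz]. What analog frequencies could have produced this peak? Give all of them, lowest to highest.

Frequencies that alias to 12 Hz are k·fs ± 12 Hz for integer k ≥ 0.
k=0: 12 Hz.
k=1: 24 Hz, 48 Hz.
k=2: 60 Hz, 84 Hz.
k=3: 96 Hz, 120 Hz.
k=4: 132 Hz, 156 Hz.
Within [34 Hz, 102 Hz]: 48 Hz, 60 Hz, 84 Hz, 96 Hz.

48 Hz, 60 Hz, 84 Hz, 96 Hz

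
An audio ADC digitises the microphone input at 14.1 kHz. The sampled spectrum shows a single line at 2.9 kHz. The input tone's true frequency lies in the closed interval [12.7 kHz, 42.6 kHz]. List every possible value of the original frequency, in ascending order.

Frequencies that alias to 2.9 kHz are k·fs ± 2.9 kHz for integer k ≥ 0.
k=0: 2.9 kHz.
k=1: 11.2 kHz, 17 kHz.
k=2: 25.3 kHz, 31.1 kHz.
k=3: 39.4 kHz, 45.2 kHz.
k=4: 53.5 kHz, 59.3 kHz.
Within [12.7 kHz, 42.6 kHz]: 17 kHz, 25.3 kHz, 31.1 kHz, 39.4 kHz.

17 kHz, 25.3 kHz, 31.1 kHz, 39.4 kHz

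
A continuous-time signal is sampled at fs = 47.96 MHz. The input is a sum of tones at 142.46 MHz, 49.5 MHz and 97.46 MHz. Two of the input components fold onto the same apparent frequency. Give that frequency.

fs/2 = 23.98 MHz.
142.46 MHz mod fs = 46.54 MHz.
46.54 MHz > fs/2 = 23.98 MHz, folds to fs − 46.54 MHz = 1.42 MHz.
49.5 MHz mod fs = 1.54 MHz.
1.54 MHz ≤ fs/2 = 23.98 MHz, appears at 1.54 MHz.
97.46 MHz mod fs = 1.54 MHz.
1.54 MHz ≤ fs/2 = 23.98 MHz, appears at 1.54 MHz.
49.5 MHz and 97.46 MHz both map to 1.54 MHz.

1.54 MHz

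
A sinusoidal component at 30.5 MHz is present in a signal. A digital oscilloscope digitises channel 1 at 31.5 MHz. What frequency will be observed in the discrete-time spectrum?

1 MHz

30.5 MHz > fs/2 = 15.75 MHz, folds to fs − 30.5 MHz = 1 MHz.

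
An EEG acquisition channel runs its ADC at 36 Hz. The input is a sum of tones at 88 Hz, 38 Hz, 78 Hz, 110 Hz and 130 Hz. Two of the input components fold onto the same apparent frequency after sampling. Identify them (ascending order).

fs/2 = 18 Hz.
88 Hz mod fs = 16 Hz.
16 Hz ≤ fs/2 = 18 Hz, appears at 16 Hz.
38 Hz mod fs = 2 Hz.
2 Hz ≤ fs/2 = 18 Hz, appears at 2 Hz.
78 Hz mod fs = 6 Hz.
6 Hz ≤ fs/2 = 18 Hz, appears at 6 Hz.
110 Hz mod fs = 2 Hz.
2 Hz ≤ fs/2 = 18 Hz, appears at 2 Hz.
130 Hz mod fs = 22 Hz.
22 Hz > fs/2 = 18 Hz, folds to fs − 22 Hz = 14 Hz.
38 Hz and 110 Hz both map to 2 Hz.

38 Hz, 110 Hz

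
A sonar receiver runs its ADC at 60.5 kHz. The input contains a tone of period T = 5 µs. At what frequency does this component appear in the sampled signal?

T = 5 µs → f = 1/T = 200 kHz.
200 kHz mod fs = 18.5 kHz.
18.5 kHz ≤ fs/2 = 30.25 kHz, appears at 18.5 kHz.

18.5 kHz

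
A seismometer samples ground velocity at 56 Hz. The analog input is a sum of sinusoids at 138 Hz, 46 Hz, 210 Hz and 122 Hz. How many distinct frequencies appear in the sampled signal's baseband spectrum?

3

fs/2 = 28 Hz.
138 Hz mod fs = 26 Hz.
26 Hz ≤ fs/2 = 28 Hz, appears at 26 Hz.
46 Hz > fs/2 = 28 Hz, folds to fs − 46 Hz = 10 Hz.
210 Hz mod fs = 42 Hz.
42 Hz > fs/2 = 28 Hz, folds to fs − 42 Hz = 14 Hz.
122 Hz mod fs = 10 Hz.
10 Hz ≤ fs/2 = 28 Hz, appears at 10 Hz.
Distinct values: {10 Hz, 14 Hz, 26 Hz} → 3.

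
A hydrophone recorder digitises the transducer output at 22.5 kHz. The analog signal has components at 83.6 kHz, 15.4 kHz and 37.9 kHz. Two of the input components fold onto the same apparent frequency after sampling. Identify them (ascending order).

fs/2 = 11.25 kHz.
83.6 kHz mod fs = 16.1 kHz.
16.1 kHz > fs/2 = 11.25 kHz, folds to fs − 16.1 kHz = 6.4 kHz.
15.4 kHz > fs/2 = 11.25 kHz, folds to fs − 15.4 kHz = 7.1 kHz.
37.9 kHz mod fs = 15.4 kHz.
15.4 kHz > fs/2 = 11.25 kHz, folds to fs − 15.4 kHz = 7.1 kHz.
15.4 kHz and 37.9 kHz both map to 7.1 kHz.

15.4 kHz, 37.9 kHz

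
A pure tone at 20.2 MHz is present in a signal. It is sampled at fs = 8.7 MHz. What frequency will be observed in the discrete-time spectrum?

2.8 MHz

20.2 MHz mod fs = 2.8 MHz.
2.8 MHz ≤ fs/2 = 4.35 MHz, appears at 2.8 MHz.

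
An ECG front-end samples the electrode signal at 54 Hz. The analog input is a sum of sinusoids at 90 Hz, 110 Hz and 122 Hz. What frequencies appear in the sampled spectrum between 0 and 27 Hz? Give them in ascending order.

fs/2 = 27 Hz.
90 Hz mod fs = 36 Hz.
36 Hz > fs/2 = 27 Hz, folds to fs − 36 Hz = 18 Hz.
110 Hz mod fs = 2 Hz.
2 Hz ≤ fs/2 = 27 Hz, appears at 2 Hz.
122 Hz mod fs = 14 Hz.
14 Hz ≤ fs/2 = 27 Hz, appears at 14 Hz.
Distinct values: {2 Hz, 14 Hz, 18 Hz}.

2 Hz, 14 Hz, 18 Hz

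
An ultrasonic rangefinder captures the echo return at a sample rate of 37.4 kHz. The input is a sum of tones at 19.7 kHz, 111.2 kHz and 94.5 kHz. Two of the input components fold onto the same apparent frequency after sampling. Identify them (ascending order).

fs/2 = 18.7 kHz.
19.7 kHz > fs/2 = 18.7 kHz, folds to fs − 19.7 kHz = 17.7 kHz.
111.2 kHz mod fs = 36.4 kHz.
36.4 kHz > fs/2 = 18.7 kHz, folds to fs − 36.4 kHz = 1 kHz.
94.5 kHz mod fs = 19.7 kHz.
19.7 kHz > fs/2 = 18.7 kHz, folds to fs − 19.7 kHz = 17.7 kHz.
19.7 kHz and 94.5 kHz both map to 17.7 kHz.

19.7 kHz, 94.5 kHz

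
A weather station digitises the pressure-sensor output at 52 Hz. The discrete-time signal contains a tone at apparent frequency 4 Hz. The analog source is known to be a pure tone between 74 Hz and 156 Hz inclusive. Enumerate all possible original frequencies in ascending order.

100 Hz, 108 Hz, 152 Hz

Frequencies that alias to 4 Hz are k·fs ± 4 Hz for integer k ≥ 0.
k=0: 4 Hz.
k=1: 48 Hz, 56 Hz.
k=2: 100 Hz, 108 Hz.
k=3: 152 Hz, 160 Hz.
k=4: 204 Hz, 212 Hz.
Within [74 Hz, 156 Hz]: 100 Hz, 108 Hz, 152 Hz.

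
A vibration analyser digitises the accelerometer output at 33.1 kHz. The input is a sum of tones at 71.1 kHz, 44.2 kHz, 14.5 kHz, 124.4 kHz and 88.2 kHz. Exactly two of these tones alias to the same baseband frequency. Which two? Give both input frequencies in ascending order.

fs/2 = 16.55 kHz.
71.1 kHz mod fs = 4.9 kHz.
4.9 kHz ≤ fs/2 = 16.55 kHz, appears at 4.9 kHz.
44.2 kHz mod fs = 11.1 kHz.
11.1 kHz ≤ fs/2 = 16.55 kHz, appears at 11.1 kHz.
14.5 kHz ≤ fs/2 = 16.55 kHz, passes unchanged.
124.4 kHz mod fs = 25.1 kHz.
25.1 kHz > fs/2 = 16.55 kHz, folds to fs − 25.1 kHz = 8 kHz.
88.2 kHz mod fs = 22 kHz.
22 kHz > fs/2 = 16.55 kHz, folds to fs − 22 kHz = 11.1 kHz.
44.2 kHz and 88.2 kHz both map to 11.1 kHz.

44.2 kHz, 88.2 kHz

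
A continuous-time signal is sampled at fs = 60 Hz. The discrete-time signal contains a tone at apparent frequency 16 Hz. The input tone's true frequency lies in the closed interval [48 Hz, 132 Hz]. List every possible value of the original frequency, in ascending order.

Frequencies that alias to 16 Hz are k·fs ± 16 Hz for integer k ≥ 0.
k=0: 16 Hz.
k=1: 44 Hz, 76 Hz.
k=2: 104 Hz, 136 Hz.
k=3: 164 Hz, 196 Hz.
Within [48 Hz, 132 Hz]: 76 Hz, 104 Hz.

76 Hz, 104 Hz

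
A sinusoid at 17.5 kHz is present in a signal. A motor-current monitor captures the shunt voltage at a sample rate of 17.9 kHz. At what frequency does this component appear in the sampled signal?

17.5 kHz > fs/2 = 8.95 kHz, folds to fs − 17.5 kHz = 0.4 kHz.

0.4 kHz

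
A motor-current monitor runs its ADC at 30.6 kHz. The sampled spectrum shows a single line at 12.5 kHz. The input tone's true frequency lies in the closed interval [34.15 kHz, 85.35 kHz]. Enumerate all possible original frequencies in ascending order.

Frequencies that alias to 12.5 kHz are k·fs ± 12.5 kHz for integer k ≥ 0.
k=0: 12.5 kHz.
k=1: 18.1 kHz, 43.1 kHz.
k=2: 48.7 kHz, 73.7 kHz.
k=3: 79.3 kHz, 104.3 kHz.
k=4: 109.9 kHz, 134.9 kHz.
Within [34.15 kHz, 85.35 kHz]: 43.1 kHz, 48.7 kHz, 73.7 kHz, 79.3 kHz.

43.1 kHz, 48.7 kHz, 73.7 kHz, 79.3 kHz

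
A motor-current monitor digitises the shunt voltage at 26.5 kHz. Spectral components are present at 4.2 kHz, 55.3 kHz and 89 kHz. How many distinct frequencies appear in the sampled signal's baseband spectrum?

fs/2 = 13.25 kHz.
4.2 kHz ≤ fs/2 = 13.25 kHz, passes unchanged.
55.3 kHz mod fs = 2.3 kHz.
2.3 kHz ≤ fs/2 = 13.25 kHz, appears at 2.3 kHz.
89 kHz mod fs = 9.5 kHz.
9.5 kHz ≤ fs/2 = 13.25 kHz, appears at 9.5 kHz.
Distinct values: {2.3 kHz, 4.2 kHz, 9.5 kHz} → 3.

3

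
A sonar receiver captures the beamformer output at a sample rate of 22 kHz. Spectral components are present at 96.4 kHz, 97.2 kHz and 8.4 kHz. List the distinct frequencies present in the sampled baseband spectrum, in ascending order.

8.4 kHz, 9.2 kHz

fs/2 = 11 kHz.
96.4 kHz mod fs = 8.4 kHz.
8.4 kHz ≤ fs/2 = 11 kHz, appears at 8.4 kHz.
97.2 kHz mod fs = 9.2 kHz.
9.2 kHz ≤ fs/2 = 11 kHz, appears at 9.2 kHz.
8.4 kHz ≤ fs/2 = 11 kHz, passes unchanged.
Distinct values: {8.4 kHz, 9.2 kHz}.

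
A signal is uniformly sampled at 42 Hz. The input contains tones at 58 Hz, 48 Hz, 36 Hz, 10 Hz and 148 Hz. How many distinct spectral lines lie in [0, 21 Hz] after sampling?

fs/2 = 21 Hz.
58 Hz mod fs = 16 Hz.
16 Hz ≤ fs/2 = 21 Hz, appears at 16 Hz.
48 Hz mod fs = 6 Hz.
6 Hz ≤ fs/2 = 21 Hz, appears at 6 Hz.
36 Hz > fs/2 = 21 Hz, folds to fs − 36 Hz = 6 Hz.
10 Hz ≤ fs/2 = 21 Hz, passes unchanged.
148 Hz mod fs = 22 Hz.
22 Hz > fs/2 = 21 Hz, folds to fs − 22 Hz = 20 Hz.
Distinct values: {6 Hz, 10 Hz, 16 Hz, 20 Hz} → 4.

4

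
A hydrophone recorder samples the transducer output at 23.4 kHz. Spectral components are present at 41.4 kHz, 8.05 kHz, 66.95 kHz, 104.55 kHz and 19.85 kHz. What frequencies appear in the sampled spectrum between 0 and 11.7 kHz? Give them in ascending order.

3.25 kHz, 3.55 kHz, 5.4 kHz, 8.05 kHz, 10.95 kHz

fs/2 = 11.7 kHz.
41.4 kHz mod fs = 18 kHz.
18 kHz > fs/2 = 11.7 kHz, folds to fs − 18 kHz = 5.4 kHz.
8.05 kHz ≤ fs/2 = 11.7 kHz, passes unchanged.
66.95 kHz mod fs = 20.15 kHz.
20.15 kHz > fs/2 = 11.7 kHz, folds to fs − 20.15 kHz = 3.25 kHz.
104.55 kHz mod fs = 10.95 kHz.
10.95 kHz ≤ fs/2 = 11.7 kHz, appears at 10.95 kHz.
19.85 kHz > fs/2 = 11.7 kHz, folds to fs − 19.85 kHz = 3.55 kHz.
Distinct values: {3.25 kHz, 3.55 kHz, 5.4 kHz, 8.05 kHz, 10.95 kHz}.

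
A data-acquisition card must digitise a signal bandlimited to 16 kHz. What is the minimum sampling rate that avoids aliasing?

Nyquist rate = 2 × 16 kHz = 32 kHz.

32 kHz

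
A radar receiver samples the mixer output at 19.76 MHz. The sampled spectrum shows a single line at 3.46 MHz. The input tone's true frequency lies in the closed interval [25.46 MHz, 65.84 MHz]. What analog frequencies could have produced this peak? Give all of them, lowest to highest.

Frequencies that alias to 3.46 MHz are k·fs ± 3.46 MHz for integer k ≥ 0.
k=0: 3.46 MHz.
k=1: 16.3 MHz, 23.22 MHz.
k=2: 36.06 MHz, 42.98 MHz.
k=3: 55.82 MHz, 62.74 MHz.
k=4: 75.58 MHz, 82.5 MHz.
Within [25.46 MHz, 65.84 MHz]: 36.06 MHz, 42.98 MHz, 55.82 MHz, 62.74 MHz.

36.06 MHz, 42.98 MHz, 55.82 MHz, 62.74 MHz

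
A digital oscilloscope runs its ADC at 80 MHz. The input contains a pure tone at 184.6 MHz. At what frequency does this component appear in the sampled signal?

184.6 MHz mod fs = 24.6 MHz.
24.6 MHz ≤ fs/2 = 40 MHz, appears at 24.6 MHz.

24.6 MHz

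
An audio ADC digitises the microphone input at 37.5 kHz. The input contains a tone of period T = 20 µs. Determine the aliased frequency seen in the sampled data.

T = 20 µs → f = 1/T = 50 kHz.
50 kHz mod fs = 12.5 kHz.
12.5 kHz ≤ fs/2 = 18.75 kHz, appears at 12.5 kHz.

12.5 kHz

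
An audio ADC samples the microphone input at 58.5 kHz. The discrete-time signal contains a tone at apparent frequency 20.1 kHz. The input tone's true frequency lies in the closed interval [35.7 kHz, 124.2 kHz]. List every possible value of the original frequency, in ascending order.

38.4 kHz, 78.6 kHz, 96.9 kHz

Frequencies that alias to 20.1 kHz are k·fs ± 20.1 kHz for integer k ≥ 0.
k=0: 20.1 kHz.
k=1: 38.4 kHz, 78.6 kHz.
k=2: 96.9 kHz, 137.1 kHz.
k=3: 155.4 kHz, 195.6 kHz.
Within [35.7 kHz, 124.2 kHz]: 38.4 kHz, 78.6 kHz, 96.9 kHz.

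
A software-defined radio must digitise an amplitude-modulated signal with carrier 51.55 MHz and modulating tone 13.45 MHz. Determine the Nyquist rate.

130 MHz

AM sidebands sit at fc ± fm = 38.1 MHz and 65 MHz.
Highest-frequency component: 65 MHz.
Nyquist rate = 2 × 65 MHz = 130 MHz.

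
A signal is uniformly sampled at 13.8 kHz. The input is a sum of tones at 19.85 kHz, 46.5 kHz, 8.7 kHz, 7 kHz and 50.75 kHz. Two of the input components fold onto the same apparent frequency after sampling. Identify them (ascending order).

fs/2 = 6.9 kHz.
19.85 kHz mod fs = 6.05 kHz.
6.05 kHz ≤ fs/2 = 6.9 kHz, appears at 6.05 kHz.
46.5 kHz mod fs = 5.1 kHz.
5.1 kHz ≤ fs/2 = 6.9 kHz, appears at 5.1 kHz.
8.7 kHz > fs/2 = 6.9 kHz, folds to fs − 8.7 kHz = 5.1 kHz.
7 kHz > fs/2 = 6.9 kHz, folds to fs − 7 kHz = 6.8 kHz.
50.75 kHz mod fs = 9.35 kHz.
9.35 kHz > fs/2 = 6.9 kHz, folds to fs − 9.35 kHz = 4.45 kHz.
8.7 kHz and 46.5 kHz both map to 5.1 kHz.

8.7 kHz, 46.5 kHz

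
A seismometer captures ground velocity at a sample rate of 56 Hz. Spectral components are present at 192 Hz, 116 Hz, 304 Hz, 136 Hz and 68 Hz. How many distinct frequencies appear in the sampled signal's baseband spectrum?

fs/2 = 28 Hz.
192 Hz mod fs = 24 Hz.
24 Hz ≤ fs/2 = 28 Hz, appears at 24 Hz.
116 Hz mod fs = 4 Hz.
4 Hz ≤ fs/2 = 28 Hz, appears at 4 Hz.
304 Hz mod fs = 24 Hz.
24 Hz ≤ fs/2 = 28 Hz, appears at 24 Hz.
136 Hz mod fs = 24 Hz.
24 Hz ≤ fs/2 = 28 Hz, appears at 24 Hz.
68 Hz mod fs = 12 Hz.
12 Hz ≤ fs/2 = 28 Hz, appears at 12 Hz.
Distinct values: {4 Hz, 12 Hz, 24 Hz} → 3.

3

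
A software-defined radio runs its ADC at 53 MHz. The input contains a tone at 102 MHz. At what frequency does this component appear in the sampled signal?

102 MHz mod fs = 49 MHz.
49 MHz > fs/2 = 26.5 MHz, folds to fs − 49 MHz = 4 MHz.

4 MHz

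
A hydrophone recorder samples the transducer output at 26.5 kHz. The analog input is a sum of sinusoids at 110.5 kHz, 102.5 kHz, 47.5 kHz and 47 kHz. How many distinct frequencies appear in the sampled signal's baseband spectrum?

4

fs/2 = 13.25 kHz.
110.5 kHz mod fs = 4.5 kHz.
4.5 kHz ≤ fs/2 = 13.25 kHz, appears at 4.5 kHz.
102.5 kHz mod fs = 23 kHz.
23 kHz > fs/2 = 13.25 kHz, folds to fs − 23 kHz = 3.5 kHz.
47.5 kHz mod fs = 21 kHz.
21 kHz > fs/2 = 13.25 kHz, folds to fs − 21 kHz = 5.5 kHz.
47 kHz mod fs = 20.5 kHz.
20.5 kHz > fs/2 = 13.25 kHz, folds to fs − 20.5 kHz = 6 kHz.
Distinct values: {3.5 kHz, 4.5 kHz, 5.5 kHz, 6 kHz} → 4.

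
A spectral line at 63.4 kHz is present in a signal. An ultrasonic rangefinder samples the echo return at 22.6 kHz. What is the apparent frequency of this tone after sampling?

63.4 kHz mod fs = 18.2 kHz.
18.2 kHz > fs/2 = 11.3 kHz, folds to fs − 18.2 kHz = 4.4 kHz.

4.4 kHz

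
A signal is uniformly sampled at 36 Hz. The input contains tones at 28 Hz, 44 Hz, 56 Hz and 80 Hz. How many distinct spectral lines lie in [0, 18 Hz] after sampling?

2

fs/2 = 18 Hz.
28 Hz > fs/2 = 18 Hz, folds to fs − 28 Hz = 8 Hz.
44 Hz mod fs = 8 Hz.
8 Hz ≤ fs/2 = 18 Hz, appears at 8 Hz.
56 Hz mod fs = 20 Hz.
20 Hz > fs/2 = 18 Hz, folds to fs − 20 Hz = 16 Hz.
80 Hz mod fs = 8 Hz.
8 Hz ≤ fs/2 = 18 Hz, appears at 8 Hz.
Distinct values: {8 Hz, 16 Hz} → 2.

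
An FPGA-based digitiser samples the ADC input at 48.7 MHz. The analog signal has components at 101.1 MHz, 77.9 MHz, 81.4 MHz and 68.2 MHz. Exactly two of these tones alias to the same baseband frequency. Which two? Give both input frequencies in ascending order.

68.2 MHz, 77.9 MHz

fs/2 = 24.35 MHz.
101.1 MHz mod fs = 3.7 MHz.
3.7 MHz ≤ fs/2 = 24.35 MHz, appears at 3.7 MHz.
77.9 MHz mod fs = 29.2 MHz.
29.2 MHz > fs/2 = 24.35 MHz, folds to fs − 29.2 MHz = 19.5 MHz.
81.4 MHz mod fs = 32.7 MHz.
32.7 MHz > fs/2 = 24.35 MHz, folds to fs − 32.7 MHz = 16 MHz.
68.2 MHz mod fs = 19.5 MHz.
19.5 MHz ≤ fs/2 = 24.35 MHz, appears at 19.5 MHz.
68.2 MHz and 77.9 MHz both map to 19.5 MHz.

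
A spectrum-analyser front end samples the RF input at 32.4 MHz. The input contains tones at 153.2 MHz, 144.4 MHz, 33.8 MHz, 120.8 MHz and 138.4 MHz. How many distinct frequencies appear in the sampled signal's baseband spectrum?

fs/2 = 16.2 MHz.
153.2 MHz mod fs = 23.6 MHz.
23.6 MHz > fs/2 = 16.2 MHz, folds to fs − 23.6 MHz = 8.8 MHz.
144.4 MHz mod fs = 14.8 MHz.
14.8 MHz ≤ fs/2 = 16.2 MHz, appears at 14.8 MHz.
33.8 MHz mod fs = 1.4 MHz.
1.4 MHz ≤ fs/2 = 16.2 MHz, appears at 1.4 MHz.
120.8 MHz mod fs = 23.6 MHz.
23.6 MHz > fs/2 = 16.2 MHz, folds to fs − 23.6 MHz = 8.8 MHz.
138.4 MHz mod fs = 8.8 MHz.
8.8 MHz ≤ fs/2 = 16.2 MHz, appears at 8.8 MHz.
Distinct values: {1.4 MHz, 8.8 MHz, 14.8 MHz} → 3.

3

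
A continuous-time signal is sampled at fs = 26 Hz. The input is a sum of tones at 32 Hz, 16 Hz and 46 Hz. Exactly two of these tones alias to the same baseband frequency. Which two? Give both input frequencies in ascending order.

32 Hz, 46 Hz

fs/2 = 13 Hz.
32 Hz mod fs = 6 Hz.
6 Hz ≤ fs/2 = 13 Hz, appears at 6 Hz.
16 Hz > fs/2 = 13 Hz, folds to fs − 16 Hz = 10 Hz.
46 Hz mod fs = 20 Hz.
20 Hz > fs/2 = 13 Hz, folds to fs − 20 Hz = 6 Hz.
32 Hz and 46 Hz both map to 6 Hz.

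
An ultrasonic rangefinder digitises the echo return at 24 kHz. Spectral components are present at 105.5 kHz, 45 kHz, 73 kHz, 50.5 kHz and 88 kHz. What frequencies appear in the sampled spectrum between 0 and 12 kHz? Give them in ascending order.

1 kHz, 2.5 kHz, 3 kHz, 8 kHz, 9.5 kHz

fs/2 = 12 kHz.
105.5 kHz mod fs = 9.5 kHz.
9.5 kHz ≤ fs/2 = 12 kHz, appears at 9.5 kHz.
45 kHz mod fs = 21 kHz.
21 kHz > fs/2 = 12 kHz, folds to fs − 21 kHz = 3 kHz.
73 kHz mod fs = 1 kHz.
1 kHz ≤ fs/2 = 12 kHz, appears at 1 kHz.
50.5 kHz mod fs = 2.5 kHz.
2.5 kHz ≤ fs/2 = 12 kHz, appears at 2.5 kHz.
88 kHz mod fs = 16 kHz.
16 kHz > fs/2 = 12 kHz, folds to fs − 16 kHz = 8 kHz.
Distinct values: {1 kHz, 2.5 kHz, 3 kHz, 8 kHz, 9.5 kHz}.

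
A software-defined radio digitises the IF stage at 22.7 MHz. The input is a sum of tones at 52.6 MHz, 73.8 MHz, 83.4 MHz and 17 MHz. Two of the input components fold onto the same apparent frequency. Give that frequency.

5.7 MHz

fs/2 = 11.35 MHz.
52.6 MHz mod fs = 7.2 MHz.
7.2 MHz ≤ fs/2 = 11.35 MHz, appears at 7.2 MHz.
73.8 MHz mod fs = 5.7 MHz.
5.7 MHz ≤ fs/2 = 11.35 MHz, appears at 5.7 MHz.
83.4 MHz mod fs = 15.3 MHz.
15.3 MHz > fs/2 = 11.35 MHz, folds to fs − 15.3 MHz = 7.4 MHz.
17 MHz > fs/2 = 11.35 MHz, folds to fs − 17 MHz = 5.7 MHz.
17 MHz and 73.8 MHz both map to 5.7 MHz.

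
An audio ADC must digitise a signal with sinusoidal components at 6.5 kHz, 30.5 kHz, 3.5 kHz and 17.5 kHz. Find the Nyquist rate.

Highest-frequency component: 30.5 kHz.
Nyquist rate = 2 × 30.5 kHz = 61 kHz.

61 kHz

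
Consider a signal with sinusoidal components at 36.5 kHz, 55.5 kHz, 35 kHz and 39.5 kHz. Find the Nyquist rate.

111 kHz

Highest-frequency component: 55.5 kHz.
Nyquist rate = 2 × 55.5 kHz = 111 kHz.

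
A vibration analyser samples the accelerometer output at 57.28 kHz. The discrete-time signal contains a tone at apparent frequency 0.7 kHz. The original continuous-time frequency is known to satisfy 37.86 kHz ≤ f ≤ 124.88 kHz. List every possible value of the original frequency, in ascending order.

Frequencies that alias to 0.7 kHz are k·fs ± 0.7 kHz for integer k ≥ 0.
k=0: 0.7 kHz.
k=1: 56.58 kHz, 57.98 kHz.
k=2: 113.86 kHz, 115.26 kHz.
k=3: 171.14 kHz, 172.54 kHz.
Within [37.86 kHz, 124.88 kHz]: 56.58 kHz, 57.98 kHz, 113.86 kHz, 115.26 kHz.

56.58 kHz, 57.98 kHz, 113.86 kHz, 115.26 kHz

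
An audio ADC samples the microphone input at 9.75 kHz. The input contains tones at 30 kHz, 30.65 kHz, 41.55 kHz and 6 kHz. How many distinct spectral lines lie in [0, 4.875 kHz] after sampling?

4

fs/2 = 4.875 kHz.
30 kHz mod fs = 0.75 kHz.
0.75 kHz ≤ fs/2 = 4.875 kHz, appears at 0.75 kHz.
30.65 kHz mod fs = 1.4 kHz.
1.4 kHz ≤ fs/2 = 4.875 kHz, appears at 1.4 kHz.
41.55 kHz mod fs = 2.55 kHz.
2.55 kHz ≤ fs/2 = 4.875 kHz, appears at 2.55 kHz.
6 kHz > fs/2 = 4.875 kHz, folds to fs − 6 kHz = 3.75 kHz.
Distinct values: {0.75 kHz, 1.4 kHz, 2.55 kHz, 3.75 kHz} → 4.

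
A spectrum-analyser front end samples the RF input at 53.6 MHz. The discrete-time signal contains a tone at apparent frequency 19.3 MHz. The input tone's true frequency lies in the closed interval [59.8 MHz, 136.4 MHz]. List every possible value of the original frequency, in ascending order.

Frequencies that alias to 19.3 MHz are k·fs ± 19.3 MHz for integer k ≥ 0.
k=0: 19.3 MHz.
k=1: 34.3 MHz, 72.9 MHz.
k=2: 87.9 MHz, 126.5 MHz.
k=3: 141.5 MHz, 180.1 MHz.
Within [59.8 MHz, 136.4 MHz]: 72.9 MHz, 87.9 MHz, 126.5 MHz.

72.9 MHz, 87.9 MHz, 126.5 MHz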